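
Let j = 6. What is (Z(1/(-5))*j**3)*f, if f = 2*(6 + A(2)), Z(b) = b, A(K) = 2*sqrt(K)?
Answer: -2592/5 - 864*sqrt(2)/5 ≈ -762.78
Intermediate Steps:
f = 12 + 4*sqrt(2) (f = 2*(6 + 2*sqrt(2)) = 12 + 4*sqrt(2) ≈ 17.657)
(Z(1/(-5))*j**3)*f = (6**3/(-5))*(12 + 4*sqrt(2)) = (-1/5*216)*(12 + 4*sqrt(2)) = -216*(12 + 4*sqrt(2))/5 = -2592/5 - 864*sqrt(2)/5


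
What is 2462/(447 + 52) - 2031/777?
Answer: 299835/129241 ≈ 2.3200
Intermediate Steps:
2462/(447 + 52) - 2031/777 = 2462/499 - 2031*1/777 = 2462*(1/499) - 677/259 = 2462/499 - 677/259 = 299835/129241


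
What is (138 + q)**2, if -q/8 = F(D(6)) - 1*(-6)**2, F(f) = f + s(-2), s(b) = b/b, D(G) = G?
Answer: 136900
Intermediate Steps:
s(b) = 1
F(f) = 1 + f (F(f) = f + 1 = 1 + f)
q = 232 (q = -8*((1 + 6) - 1*(-6)**2) = -8*(7 - 1*36) = -8*(7 - 36) = -8*(-29) = 232)
(138 + q)**2 = (138 + 232)**2 = 370**2 = 136900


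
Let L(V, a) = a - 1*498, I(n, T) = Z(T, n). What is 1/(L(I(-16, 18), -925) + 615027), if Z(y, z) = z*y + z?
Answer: 1/613604 ≈ 1.6297e-6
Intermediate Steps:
Z(y, z) = z + y*z (Z(y, z) = y*z + z = z + y*z)
I(n, T) = n*(1 + T)
L(V, a) = -498 + a (L(V, a) = a - 498 = -498 + a)
1/(L(I(-16, 18), -925) + 615027) = 1/((-498 - 925) + 615027) = 1/(-1423 + 615027) = 1/613604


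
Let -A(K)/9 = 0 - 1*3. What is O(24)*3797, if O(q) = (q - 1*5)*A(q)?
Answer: 1947861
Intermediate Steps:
A(K) = 27 (A(K) = -9*(0 - 1*3) = -9*(0 - 3) = -9*(-3) = 27)
O(q) = -135 + 27*q (O(q) = (q - 1*5)*27 = (q - 5)*27 = (-5 + q)*27 = -135 + 27*q)
O(24)*3797 = (-135 + 27*24)*3797 = (-135 + 648)*3797 = 513*3797 = 1947861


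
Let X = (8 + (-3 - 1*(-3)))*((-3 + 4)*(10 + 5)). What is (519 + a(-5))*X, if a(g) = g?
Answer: 61680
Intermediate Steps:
X = 120 (X = (8 + (-3 + 3))*(1*15) = (8 + 0)*15 = 8*15 = 120)
(519 + a(-5))*X = (519 - 5)*120 = 514*120 = 61680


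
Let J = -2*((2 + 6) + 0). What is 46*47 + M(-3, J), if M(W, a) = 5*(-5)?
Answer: 2137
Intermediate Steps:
J = -16 (J = -2*(8 + 0) = -2*8 = -16)
M(W, a) = -25
46*47 + M(-3, J) = 46*47 - 25 = 2162 - 25 = 2137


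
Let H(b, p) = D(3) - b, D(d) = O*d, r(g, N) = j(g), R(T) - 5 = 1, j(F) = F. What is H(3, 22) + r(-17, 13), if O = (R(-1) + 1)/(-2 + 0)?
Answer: -61/2 ≈ -30.500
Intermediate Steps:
R(T) = 6 (R(T) = 5 + 1 = 6)
r(g, N) = g
O = -7/2 (O = (6 + 1)/(-2 + 0) = 7/(-2) = 7*(-1/2) = -7/2 ≈ -3.5000)
D(d) = -7*d/2
H(b, p) = -21/2 - b (H(b, p) = -7/2*3 - b = -21/2 - b)
H(3, 22) + r(-17, 13) = (-21/2 - 1*3) - 17 = (-21/2 - 3) - 17 = -27/2 - 17 = -61/2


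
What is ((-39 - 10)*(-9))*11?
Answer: 4851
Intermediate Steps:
((-39 - 10)*(-9))*11 = -49*(-9)*11 = 441*11 = 4851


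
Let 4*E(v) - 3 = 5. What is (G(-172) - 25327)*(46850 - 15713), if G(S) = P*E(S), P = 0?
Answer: -788606799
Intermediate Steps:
E(v) = 2 (E(v) = 3/4 + (1/4)*5 = 3/4 + 5/4 = 2)
G(S) = 0 (G(S) = 0*2 = 0)
(G(-172) - 25327)*(46850 - 15713) = (0 - 25327)*(46850 - 15713) = -25327*31137 = -788606799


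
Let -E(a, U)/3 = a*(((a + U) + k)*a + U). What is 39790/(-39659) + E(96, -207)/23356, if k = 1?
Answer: 30512274806/231568901 ≈ 131.76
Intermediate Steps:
E(a, U) = -3*a*(U + a*(1 + U + a)) (E(a, U) = -3*a*(((a + U) + 1)*a + U) = -3*a*(((U + a) + 1)*a + U) = -3*a*((1 + U + a)*a + U) = -3*a*(a*(1 + U + a) + U) = -3*a*(U + a*(1 + U + a)))
39790/(-39659) + E(96, -207)/23356 = 39790/(-39659) - 3*96*(-207 + 96 + 96² - 207*96)/23356 = 39790*(-1/39659) - 3*96*(-207 + 96 + 9216 - 19872)*(1/23356) = -39790/39659 - 3*96*(-10767)*(1/23356) = -39790/39659 + 3100896*(1/23356) = -39790/39659 + 775224/5839 = 30512274806/231568901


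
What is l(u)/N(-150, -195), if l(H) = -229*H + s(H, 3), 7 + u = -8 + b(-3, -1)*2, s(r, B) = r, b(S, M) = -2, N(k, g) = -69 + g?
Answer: -361/22 ≈ -16.409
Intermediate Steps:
u = -19 (u = -7 + (-8 - 2*2) = -7 + (-8 - 4) = -7 - 12 = -19)
l(H) = -228*H (l(H) = -229*H + H = -228*H)
l(u)/N(-150, -195) = (-228*(-19))/(-69 - 195) = 4332/(-264) = 4332*(-1/264) = -361/22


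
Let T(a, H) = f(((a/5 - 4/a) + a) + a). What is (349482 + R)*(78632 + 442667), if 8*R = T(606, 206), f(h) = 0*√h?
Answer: 182184617118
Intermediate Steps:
f(h) = 0
T(a, H) = 0
R = 0 (R = (⅛)*0 = 0)
(349482 + R)*(78632 + 442667) = (349482 + 0)*(78632 + 442667) = 349482*521299 = 182184617118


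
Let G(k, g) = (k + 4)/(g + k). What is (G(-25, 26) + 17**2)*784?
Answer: 210112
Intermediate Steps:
G(k, g) = (4 + k)/(g + k)
(G(-25, 26) + 17**2)*784 = ((4 - 25)/(26 - 25) + 17**2)*784 = (-21/1 + 289)*784 = (1*(-21) + 289)*784 = (-21 + 289)*784 = 268*784 = 210112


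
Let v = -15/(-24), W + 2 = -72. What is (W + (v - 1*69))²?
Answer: 1297321/64 ≈ 20271.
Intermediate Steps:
W = -74 (W = -2 - 72 = -74)
v = 5/8 (v = -15*(-1/24) = 5/8 ≈ 0.62500)
(W + (v - 1*69))² = (-74 + (5/8 - 1*69))² = (-74 + (5/8 - 69))² = (-74 - 547/8)² = (-1139/8)² = 1297321/64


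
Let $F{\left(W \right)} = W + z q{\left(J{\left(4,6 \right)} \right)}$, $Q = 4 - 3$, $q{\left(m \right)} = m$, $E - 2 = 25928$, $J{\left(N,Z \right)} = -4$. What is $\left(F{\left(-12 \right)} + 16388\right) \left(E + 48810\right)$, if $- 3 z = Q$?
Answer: $\frac{3672125680}{3} \approx 1.224 \cdot 10^{9}$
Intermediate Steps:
$E = 25930$ ($E = 2 + 25928 = 25930$)
$Q = 1$
$z = - \frac{1}{3}$ ($z = \left(- \frac{1}{3}\right) 1 = - \frac{1}{3} \approx -0.33333$)
$F{\left(W \right)} = \frac{4}{3} + W$ ($F{\left(W \right)} = W - - \frac{4}{3} = W + \frac{4}{3} = \frac{4}{3} + W$)
$\left(F{\left(-12 \right)} + 16388\right) \left(E + 48810\right) = \left(\left(\frac{4}{3} - 12\right) + 16388\right) \left(25930 + 48810\right) = \left(- \frac{32}{3} + 16388\right) 74740 = \frac{49132}{3} \cdot 74740 = \frac{3672125680}{3}$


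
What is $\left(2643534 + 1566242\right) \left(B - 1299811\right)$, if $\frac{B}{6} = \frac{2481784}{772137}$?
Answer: $- \frac{1408334639725646576}{257379} \approx -5.4718 \cdot 10^{12}$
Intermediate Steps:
$B = \frac{4963568}{257379}$ ($B = 6 \cdot \frac{2481784}{772137} = \frac{4963568}{257379} \approx 19.285$)
$\left(2643534 + 1566242\right) \left(B - 1299811\right) = \left(2643534 + 1566242\right) \left(\frac{4963568}{257379} - 1299811\right) = 4209776 \left(- \frac{334539091801}{257379}\right) = - \frac{1408334639725646576}{257379}$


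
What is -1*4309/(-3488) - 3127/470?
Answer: -4440873/819680 ≈ -5.4178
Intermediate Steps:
-1*4309/(-3488) - 3127/470 = -4309*(-1/3488) - 3127*1/470 = 4309/3488 - 3127/470 = -4440873/819680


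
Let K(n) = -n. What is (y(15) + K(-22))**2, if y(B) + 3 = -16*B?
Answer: 48841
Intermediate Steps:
y(B) = -3 - 16*B
(y(15) + K(-22))**2 = ((-3 - 16*15) - 1*(-22))**2 = ((-3 - 240) + 22)**2 = (-243 + 22)**2 = (-221)**2 = 48841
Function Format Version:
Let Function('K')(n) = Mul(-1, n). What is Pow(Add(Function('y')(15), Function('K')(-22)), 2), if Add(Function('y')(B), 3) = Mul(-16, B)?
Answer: 48841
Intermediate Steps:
Function('y')(B) = Add(-3, Mul(-16, B))
Pow(Add(Function('y')(15), Function('K')(-22)), 2) = Pow(Add(Add(-3, Mul(-16, 15)), Mul(-1, -22)), 2) = Pow(Add(Add(-3, -240), 22), 2) = Pow(Add(-243, 22), 2) = Pow(-221, 2) = 48841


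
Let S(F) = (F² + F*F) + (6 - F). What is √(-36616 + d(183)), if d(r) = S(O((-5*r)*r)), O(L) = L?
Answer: √56075786885 ≈ 2.3680e+5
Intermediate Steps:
S(F) = 6 - F + 2*F² (S(F) = (F² + F²) + (6 - F) = 2*F² + (6 - F) = 6 - F + 2*F²)
d(r) = 6 + 5*r² + 50*r⁴ (d(r) = 6 - (-5*r)*r + 2*((-5*r)*r)² = 6 - (-5)*r² + 2*(-5*r²)² = 6 + 5*r² + 2*(25*r⁴) = 6 + 5*r² + 50*r⁴)
√(-36616 + d(183)) = √(-36616 + (6 + 5*183² + 50*183⁴)) = √(-36616 + (6 + 5*33489 + 50*1121513121)) = √(-36616 + (6 + 167445 + 56075656050)) = √(-36616 + 56075823501) = √56075786885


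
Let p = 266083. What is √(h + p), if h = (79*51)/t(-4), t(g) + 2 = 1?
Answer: √262054 ≈ 511.91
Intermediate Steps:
t(g) = -1 (t(g) = -2 + 1 = -1)
h = -4029 (h = (79*51)/(-1) = 4029*(-1) = -4029)
√(h + p) = √(-4029 + 266083) = √262054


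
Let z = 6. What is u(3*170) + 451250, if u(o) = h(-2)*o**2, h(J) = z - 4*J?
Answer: 4092650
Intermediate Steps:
h(J) = 6 - 4*J
u(o) = 14*o**2 (u(o) = (6 - 4*(-2))*o**2 = (6 + 8)*o**2 = 14*o**2)
u(3*170) + 451250 = 14*(3*170)**2 + 451250 = 14*510**2 + 451250 = 14*260100 + 451250 = 3641400 + 451250 = 4092650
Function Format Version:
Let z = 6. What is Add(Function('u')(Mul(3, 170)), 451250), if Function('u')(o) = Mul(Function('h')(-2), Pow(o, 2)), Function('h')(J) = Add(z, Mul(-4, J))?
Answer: 4092650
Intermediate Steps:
Function('h')(J) = Add(6, Mul(-4, J))
Function('u')(o) = Mul(14, Pow(o, 2)) (Function('u')(o) = Mul(Add(6, Mul(-4, -2)), Pow(o, 2)) = Mul(Add(6, 8), Pow(o, 2)) = Mul(14, Pow(o, 2)))
Add(Function('u')(Mul(3, 170)), 451250) = Add(Mul(14, Pow(Mul(3, 170), 2)), 451250) = Add(Mul(14, Pow(510, 2)), 451250) = Add(Mul(14, 260100), 451250) = Add(3641400, 451250) = 4092650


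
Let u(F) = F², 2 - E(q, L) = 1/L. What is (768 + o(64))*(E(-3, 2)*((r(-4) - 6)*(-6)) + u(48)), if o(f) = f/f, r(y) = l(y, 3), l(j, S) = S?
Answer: 1792539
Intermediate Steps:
r(y) = 3
E(q, L) = 2 - 1/L
o(f) = 1
(768 + o(64))*(E(-3, 2)*((r(-4) - 6)*(-6)) + u(48)) = (768 + 1)*((2 - 1/2)*((3 - 6)*(-6)) + 48²) = 769*((2 - 1*½)*(-3*(-6)) + 2304) = 769*((2 - ½)*18 + 2304) = 769*((3/2)*18 + 2304) = 769*(27 + 2304) = 769*2331 = 1792539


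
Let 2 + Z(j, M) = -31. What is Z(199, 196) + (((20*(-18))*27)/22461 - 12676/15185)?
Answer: -3895877747/113690095 ≈ -34.268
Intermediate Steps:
Z(j, M) = -33 (Z(j, M) = -2 - 31 = -33)
Z(199, 196) + (((20*(-18))*27)/22461 - 12676/15185) = -33 + (((20*(-18))*27)/22461 - 12676/15185) = -33 + (-360*27*(1/22461) - 12676*1/15185) = -33 + (-9720*1/22461 - 12676/15185) = -33 + (-3240/7487 - 12676/15185) = -33 - 144104612/113690095 = -3895877747/113690095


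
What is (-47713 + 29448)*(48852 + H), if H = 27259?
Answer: -1390167415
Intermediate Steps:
(-47713 + 29448)*(48852 + H) = (-47713 + 29448)*(48852 + 27259) = -18265*76111 = -1390167415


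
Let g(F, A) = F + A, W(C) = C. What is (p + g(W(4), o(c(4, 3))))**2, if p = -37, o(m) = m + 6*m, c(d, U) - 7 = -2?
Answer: 4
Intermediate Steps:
c(d, U) = 5 (c(d, U) = 7 - 2 = 5)
o(m) = 7*m
g(F, A) = A + F
(p + g(W(4), o(c(4, 3))))**2 = (-37 + (7*5 + 4))**2 = (-37 + (35 + 4))**2 = (-37 + 39)**2 = 2**2 = 4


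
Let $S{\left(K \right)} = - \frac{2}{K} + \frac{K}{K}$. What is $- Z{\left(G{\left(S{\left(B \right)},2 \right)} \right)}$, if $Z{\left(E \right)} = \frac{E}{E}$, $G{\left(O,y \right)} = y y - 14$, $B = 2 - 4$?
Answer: $-1$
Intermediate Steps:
$B = -2$
$S{\left(K \right)} = 1 - \frac{2}{K}$ ($S{\left(K \right)} = - \frac{2}{K} + 1 = 1 - \frac{2}{K}$)
$G{\left(O,y \right)} = -14 + y^{2}$ ($G{\left(O,y \right)} = y^{2} - 14 = -14 + y^{2}$)
$Z{\left(E \right)} = 1$
$- Z{\left(G{\left(S{\left(B \right)},2 \right)} \right)} = \left(-1\right) 1 = -1$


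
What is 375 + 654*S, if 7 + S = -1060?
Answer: -697443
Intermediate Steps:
S = -1067 (S = -7 - 1060 = -1067)
375 + 654*S = 375 + 654*(-1067) = 375 - 697818 = -697443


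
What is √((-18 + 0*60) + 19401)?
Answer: √19383 ≈ 139.22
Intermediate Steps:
√((-18 + 0*60) + 19401) = √((-18 + 0) + 19401) = √(-18 + 19401) = √19383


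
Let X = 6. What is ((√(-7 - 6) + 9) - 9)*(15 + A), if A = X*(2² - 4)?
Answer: 15*I*√13 ≈ 54.083*I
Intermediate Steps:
A = 0 (A = 6*(2² - 4) = 6*(4 - 4) = 6*0 = 0)
((√(-7 - 6) + 9) - 9)*(15 + A) = ((√(-7 - 6) + 9) - 9)*(15 + 0) = ((√(-13) + 9) - 9)*15 = ((I*√13 + 9) - 9)*15 = ((9 + I*√13) - 9)*15 = (I*√13)*15 = 15*I*√13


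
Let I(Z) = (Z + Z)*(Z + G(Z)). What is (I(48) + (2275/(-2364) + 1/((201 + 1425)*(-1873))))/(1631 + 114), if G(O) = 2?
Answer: 5758491065881/2093871239940 ≈ 2.7502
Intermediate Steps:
I(Z) = 2*Z*(2 + Z) (I(Z) = (Z + Z)*(Z + 2) = (2*Z)*(2 + Z) = 2*Z*(2 + Z))
(I(48) + (2275/(-2364) + 1/((201 + 1425)*(-1873))))/(1631 + 114) = (2*48*(2 + 48) + (2275/(-2364) + 1/((201 + 1425)*(-1873))))/(1631 + 114) = (2*48*50 + (2275*(-1/2364) - 1/1873/1626))/1745 = (4800 + (-2275/2364 + (1/1626)*(-1/1873)))*(1/1745) = (4800 + (-2275/2364 - 1/3045498))*(1/1745) = (4800 - 1154751719/1199926212)*(1/1745) = (5758491065881/1199926212)*(1/1745) = 5758491065881/2093871239940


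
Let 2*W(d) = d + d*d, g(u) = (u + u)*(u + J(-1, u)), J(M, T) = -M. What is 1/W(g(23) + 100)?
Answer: 1/725410 ≈ 1.3785e-6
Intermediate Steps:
g(u) = 2*u*(1 + u) (g(u) = (u + u)*(u - 1*(-1)) = (2*u)*(u + 1) = (2*u)*(1 + u) = 2*u*(1 + u))
W(d) = d/2 + d**2/2 (W(d) = (d + d*d)/2 = (d + d**2)/2 = d/2 + d**2/2)
1/W(g(23) + 100) = 1/((2*23*(1 + 23) + 100)*(1 + (2*23*(1 + 23) + 100))/2) = 1/((2*23*24 + 100)*(1 + (2*23*24 + 100))/2) = 1/((1104 + 100)*(1 + (1104 + 100))/2) = 1/((1/2)*1204*(1 + 1204)) = 1/((1/2)*1204*1205) = 1/725410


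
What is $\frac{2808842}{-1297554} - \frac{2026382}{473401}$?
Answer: $- \frac{1979524340635}{307131680577} \approx -6.4452$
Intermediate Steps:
$\frac{2808842}{-1297554} - \frac{2026382}{473401} = 2808842 \left(- \frac{1}{1297554}\right) - \frac{2026382}{473401} = - \frac{1404421}{648777} - \frac{2026382}{473401} = - \frac{1979524340635}{307131680577}$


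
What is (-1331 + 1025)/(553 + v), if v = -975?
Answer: 153/211 ≈ 0.72512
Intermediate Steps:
(-1331 + 1025)/(553 + v) = (-1331 + 1025)/(553 - 975) = -306/(-422) = -1/422*(-306) = 153/211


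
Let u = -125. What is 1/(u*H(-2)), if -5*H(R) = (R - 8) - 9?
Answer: -1/475 ≈ -0.0021053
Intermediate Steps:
H(R) = 17/5 - R/5 (H(R) = -((R - 8) - 9)/5 = -((-8 + R) - 9)/5 = -(-17 + R)/5 = 17/5 - R/5)
1/(u*H(-2)) = 1/(-125*(17/5 - 1/5*(-2))) = 1/(-125*(17/5 + 2/5)) = 1/(-125*19/5) = 1/(-475) = -1/475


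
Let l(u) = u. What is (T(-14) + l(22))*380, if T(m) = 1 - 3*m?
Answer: 24700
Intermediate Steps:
(T(-14) + l(22))*380 = ((1 - 3*(-14)) + 22)*380 = ((1 + 42) + 22)*380 = (43 + 22)*380 = 65*380 = 24700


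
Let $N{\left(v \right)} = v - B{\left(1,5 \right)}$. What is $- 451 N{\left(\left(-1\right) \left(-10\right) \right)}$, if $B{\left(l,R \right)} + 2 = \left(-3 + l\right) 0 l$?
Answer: $-5412$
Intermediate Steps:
$B{\left(l,R \right)} = -2$ ($B{\left(l,R \right)} = -2 + \left(-3 + l\right) 0 l = -2 + 0 l = -2 + 0 = -2$)
$N{\left(v \right)} = 2 + v$ ($N{\left(v \right)} = v - -2 = v + 2 = 2 + v$)
$- 451 N{\left(\left(-1\right) \left(-10\right) \right)} = - 451 \left(2 - -10\right) = - 451 \left(2 + 10\right) = \left(-451\right) 12 = -5412$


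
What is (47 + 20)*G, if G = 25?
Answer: 1675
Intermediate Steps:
(47 + 20)*G = (47 + 20)*25 = 67*25 = 1675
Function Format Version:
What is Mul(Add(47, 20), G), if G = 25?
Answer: 1675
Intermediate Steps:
Mul(Add(47, 20), G) = Mul(Add(47, 20), 25) = Mul(67, 25) = 1675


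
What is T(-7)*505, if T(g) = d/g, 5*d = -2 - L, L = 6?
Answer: 808/7 ≈ 115.43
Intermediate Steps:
d = -8/5 (d = (-2 - 1*6)/5 = (-2 - 6)/5 = (1/5)*(-8) = -8/5 ≈ -1.6000)
T(g) = -8/(5*g)
T(-7)*505 = -8/5/(-7)*505 = -8/5*(-1/7)*505 = (8/35)*505 = 808/7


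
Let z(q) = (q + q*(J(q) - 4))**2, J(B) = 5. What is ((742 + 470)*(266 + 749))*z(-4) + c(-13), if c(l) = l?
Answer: 78731507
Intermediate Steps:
z(q) = 4*q**2 (z(q) = (q + q*(5 - 4))**2 = (q + q*1)**2 = (q + q)**2 = (2*q)**2 = 4*q**2)
((742 + 470)*(266 + 749))*z(-4) + c(-13) = ((742 + 470)*(266 + 749))*(4*(-4)**2) - 13 = (1212*1015)*(4*16) - 13 = 1230180*64 - 13 = 78731520 - 13 = 78731507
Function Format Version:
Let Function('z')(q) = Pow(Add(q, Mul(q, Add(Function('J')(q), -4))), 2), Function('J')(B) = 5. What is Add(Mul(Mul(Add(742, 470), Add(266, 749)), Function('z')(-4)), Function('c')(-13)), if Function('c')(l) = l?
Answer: 78731507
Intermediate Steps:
Function('z')(q) = Mul(4, Pow(q, 2)) (Function('z')(q) = Pow(Add(q, Mul(q, Add(5, -4))), 2) = Pow(Add(q, Mul(q, 1)), 2) = Pow(Add(q, q), 2) = Pow(Mul(2, q), 2) = Mul(4, Pow(q, 2)))
Add(Mul(Mul(Add(742, 470), Add(266, 749)), Function('z')(-4)), Function('c')(-13)) = Add(Mul(Mul(Add(742, 470), Add(266, 749)), Mul(4, Pow(-4, 2))), -13) = Add(Mul(Mul(1212, 1015), Mul(4, 16)), -13) = Add(Mul(1230180, 64), -13) = Add(78731520, -13) = 78731507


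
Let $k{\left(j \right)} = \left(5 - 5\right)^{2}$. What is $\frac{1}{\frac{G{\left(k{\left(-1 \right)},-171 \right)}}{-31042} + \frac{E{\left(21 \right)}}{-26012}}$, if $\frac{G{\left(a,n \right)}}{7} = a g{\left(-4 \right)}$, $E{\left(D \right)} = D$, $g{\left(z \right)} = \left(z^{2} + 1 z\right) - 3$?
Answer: $- \frac{3716}{3} \approx -1238.7$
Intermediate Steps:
$g{\left(z \right)} = -3 + z + z^{2}$ ($g{\left(z \right)} = \left(z^{2} + z\right) - 3 = \left(z + z^{2}\right) - 3 = -3 + z + z^{2}$)
$k{\left(j \right)} = 0$ ($k{\left(j \right)} = 0^{2} = 0$)
$G{\left(a,n \right)} = 63 a$ ($G{\left(a,n \right)} = 7 a \left(-3 - 4 + \left(-4\right)^{2}\right) = 7 a \left(-3 - 4 + 16\right) = 7 a 9 = 7 \cdot 9 a = 63 a$)
$\frac{1}{\frac{G{\left(k{\left(-1 \right)},-171 \right)}}{-31042} + \frac{E{\left(21 \right)}}{-26012}} = \frac{1}{\frac{63 \cdot 0}{-31042} + \frac{21}{-26012}} = \frac{1}{0 \left(- \frac{1}{31042}\right) + 21 \left(- \frac{1}{26012}\right)} = \frac{1}{0 - \frac{3}{3716}} = \frac{1}{- \frac{3}{3716}} = - \frac{3716}{3}$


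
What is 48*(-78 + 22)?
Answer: -2688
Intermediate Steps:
48*(-78 + 22) = 48*(-56) = -2688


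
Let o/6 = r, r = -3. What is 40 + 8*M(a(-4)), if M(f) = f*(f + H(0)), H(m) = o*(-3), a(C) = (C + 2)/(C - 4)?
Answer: 297/2 ≈ 148.50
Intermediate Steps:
o = -18 (o = 6*(-3) = -18)
a(C) = (2 + C)/(-4 + C)
H(m) = 54 (H(m) = -18*(-3) = 54)
M(f) = f*(54 + f) (M(f) = f*(f + 54) = f*(54 + f))
40 + 8*M(a(-4)) = 40 + 8*(((2 - 4)/(-4 - 4))*(54 + (2 - 4)/(-4 - 4))) = 40 + 8*((-2/(-8))*(54 - 2/(-8))) = 40 + 8*((-⅛*(-2))*(54 - ⅛*(-2))) = 40 + 8*((54 + ¼)/4) = 40 + 8*((¼)*(217/4)) = 40 + 8*(217/16) = 40 + 217/2 = 297/2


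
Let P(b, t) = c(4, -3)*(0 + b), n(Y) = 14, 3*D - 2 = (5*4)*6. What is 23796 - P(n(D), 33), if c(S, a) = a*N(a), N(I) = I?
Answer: 23670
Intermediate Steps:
D = 122/3 (D = 2/3 + ((5*4)*6)/3 = 2/3 + (20*6)/3 = 2/3 + (1/3)*120 = 2/3 + 40 = 122/3 ≈ 40.667)
c(S, a) = a**2 (c(S, a) = a*a = a**2)
P(b, t) = 9*b (P(b, t) = (-3)**2*(0 + b) = 9*b)
23796 - P(n(D), 33) = 23796 - 9*14 = 23796 - 1*126 = 23796 - 126 = 23670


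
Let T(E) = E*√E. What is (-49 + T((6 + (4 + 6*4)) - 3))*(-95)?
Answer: 4655 - 2945*√31 ≈ -11742.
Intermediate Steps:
T(E) = E^(3/2)
(-49 + T((6 + (4 + 6*4)) - 3))*(-95) = (-49 + ((6 + (4 + 6*4)) - 3)^(3/2))*(-95) = (-49 + ((6 + (4 + 24)) - 3)^(3/2))*(-95) = (-49 + ((6 + 28) - 3)^(3/2))*(-95) = (-49 + (34 - 3)^(3/2))*(-95) = (-49 + 31^(3/2))*(-95) = (-49 + 31*√31)*(-95) = 4655 - 2945*√31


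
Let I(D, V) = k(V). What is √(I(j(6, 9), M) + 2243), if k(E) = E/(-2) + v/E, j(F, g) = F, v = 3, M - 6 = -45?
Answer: √1529398/26 ≈ 47.565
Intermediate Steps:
M = -39 (M = 6 - 45 = -39)
k(E) = 3/E - E/2 (k(E) = E/(-2) + 3/E = E*(-½) + 3/E = -E/2 + 3/E = 3/E - E/2)
I(D, V) = 3/V - V/2
√(I(j(6, 9), M) + 2243) = √((3/(-39) - ½*(-39)) + 2243) = √((3*(-1/39) + 39/2) + 2243) = √((-1/13 + 39/2) + 2243) = √(505/26 + 2243) = √(58823/26) = √1529398/26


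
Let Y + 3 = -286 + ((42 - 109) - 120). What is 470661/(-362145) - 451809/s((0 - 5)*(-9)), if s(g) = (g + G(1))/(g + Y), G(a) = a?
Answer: 23506785983683/5552890 ≈ 4.2333e+6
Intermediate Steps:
Y = -476 (Y = -3 + (-286 + ((42 - 109) - 120)) = -3 + (-286 + (-67 - 120)) = -3 + (-286 - 187) = -3 - 473 = -476)
s(g) = (1 + g)/(-476 + g) (s(g) = (g + 1)/(g - 476) = (1 + g)/(-476 + g))
470661/(-362145) - 451809/s((0 - 5)*(-9)) = 470661/(-362145) - 451809*(-476 + (0 - 5)*(-9))/(1 + (0 - 5)*(-9)) = 470661*(-1/362145) - 451809*(-476 - 5*(-9))/(1 - 5*(-9)) = -156887/120715 - 451809*(-476 + 45)/(1 + 45) = -156887/120715 - 451809/(46/(-431)) = -156887/120715 - 451809/((-1/431*46)) = -156887/120715 - 451809/(-46/431) = -156887/120715 - 451809*(-431/46) = -156887/120715 + 194729679/46 = 23506785983683/5552890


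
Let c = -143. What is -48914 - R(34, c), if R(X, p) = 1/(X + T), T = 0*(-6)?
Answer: -1663077/34 ≈ -48914.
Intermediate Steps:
T = 0
R(X, p) = 1/X (R(X, p) = 1/(X + 0) = 1/X)
-48914 - R(34, c) = -48914 - 1/34 = -1663077/34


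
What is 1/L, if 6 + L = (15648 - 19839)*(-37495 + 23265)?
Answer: 1/59637924 ≈ 1.6768e-8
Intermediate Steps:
L = 59637924 (L = -6 + (15648 - 19839)*(-37495 + 23265) = -6 - 4191*(-14230) = -6 + 59637930 = 59637924)
1/L = 1/59637924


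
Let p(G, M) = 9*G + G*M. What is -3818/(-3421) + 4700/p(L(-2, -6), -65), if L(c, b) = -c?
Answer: -3912771/95788 ≈ -40.848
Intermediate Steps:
-3818/(-3421) + 4700/p(L(-2, -6), -65) = -3818/(-3421) + 4700/(((-1*(-2))*(9 - 65))) = -3818*(-1/3421) + 4700/((2*(-56))) = 3818/3421 + 4700/(-112) = 3818/3421 + 4700*(-1/112) = 3818/3421 - 1175/28 = -3912771/95788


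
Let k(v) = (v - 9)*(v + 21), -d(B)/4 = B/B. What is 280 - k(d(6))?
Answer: 501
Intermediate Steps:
d(B) = -4 (d(B) = -4*B/B = -4*1 = -4)
k(v) = (-9 + v)*(21 + v)
280 - k(d(6)) = 280 - (-189 + (-4)² + 12*(-4)) = 280 - (-189 + 16 - 48) = 280 - 1*(-221) = 280 + 221 = 501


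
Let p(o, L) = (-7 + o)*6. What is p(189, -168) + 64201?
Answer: 65293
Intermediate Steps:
p(o, L) = -42 + 6*o
p(189, -168) + 64201 = (-42 + 6*189) + 64201 = (-42 + 1134) + 64201 = 1092 + 64201 = 65293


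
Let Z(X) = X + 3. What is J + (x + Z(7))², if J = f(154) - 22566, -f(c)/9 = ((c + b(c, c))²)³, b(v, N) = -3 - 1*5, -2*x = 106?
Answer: -87168514363181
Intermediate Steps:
Z(X) = 3 + X
x = -53 (x = -½*106 = -53)
b(v, N) = -8 (b(v, N) = -3 - 5 = -8)
f(c) = -9*(-8 + c)⁶ (f(c) = -9*(c - 8)⁶ = -9*(-8 + c)⁶)
J = -87168514365030 (J = -9*(-8 + 154)⁶ - 22566 = -9*146⁶ - 22566 = -9*9685390482496 - 22566 = -87168514342464 - 22566 = -87168514365030)
J + (x + Z(7))² = -87168514365030 + (-53 + (3 + 7))² = -87168514365030 + (-53 + 10)² = -87168514365030 + (-43)² = -87168514365030 + 1849 = -87168514363181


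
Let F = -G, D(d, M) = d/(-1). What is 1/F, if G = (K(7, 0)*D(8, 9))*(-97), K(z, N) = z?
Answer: -1/5432 ≈ -0.00018409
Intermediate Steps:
D(d, M) = -d (D(d, M) = d*(-1) = -d)
G = 5432 (G = (7*(-1*8))*(-97) = (7*(-8))*(-97) = -56*(-97) = 5432)
F = -5432 (F = -1*5432 = -5432)
1/F = 1/(-5432) = -1/5432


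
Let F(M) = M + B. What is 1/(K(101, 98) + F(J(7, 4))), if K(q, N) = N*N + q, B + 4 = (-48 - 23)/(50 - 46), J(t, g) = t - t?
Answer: 4/38733 ≈ 0.00010327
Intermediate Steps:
J(t, g) = 0
B = -87/4 (B = -4 + (-48 - 23)/(50 - 46) = -4 - 71/4 = -87/4 ≈ -21.750)
F(M) = -87/4 + M (F(M) = M - 87/4 = -87/4 + M)
K(q, N) = q + N² (K(q, N) = N² + q = q + N²)
1/(K(101, 98) + F(J(7, 4))) = 1/((101 + 98²) + (-87/4 + 0)) = 1/((101 + 9604) - 87/4) = 1/(9705 - 87/4) = 1/(38733/4) = 4/38733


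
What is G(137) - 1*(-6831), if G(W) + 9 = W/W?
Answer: 6823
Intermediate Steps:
G(W) = -8 (G(W) = -9 + W/W = -9 + 1 = -8)
G(137) - 1*(-6831) = -8 - 1*(-6831) = -8 + 6831 = 6823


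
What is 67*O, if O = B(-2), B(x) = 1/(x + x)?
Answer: -67/4 ≈ -16.750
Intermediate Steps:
B(x) = 1/(2*x)
O = -1/4 (O = (1/2)/(-2) = (1/2)*(-1/2) = -1/4 ≈ -0.25000)
67*O = 67*(-1/4) = -67/4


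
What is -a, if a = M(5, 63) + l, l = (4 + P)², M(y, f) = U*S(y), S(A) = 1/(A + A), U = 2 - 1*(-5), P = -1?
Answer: -97/10 ≈ -9.7000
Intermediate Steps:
U = 7 (U = 2 + 5 = 7)
S(A) = 1/(2*A)
M(y, f) = 7/(2*y) (M(y, f) = 7*(1/(2*y)) = 7/(2*y))
l = 9 (l = (4 - 1)² = 3² = 9)
a = 97/10 (a = (7/2)/5 + 9 = (7/2)*(⅕) + 9 = 7/10 + 9 = 97/10 ≈ 9.7000)
-a = -1*97/10 = -97/10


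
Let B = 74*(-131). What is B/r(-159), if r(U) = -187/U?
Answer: -1541346/187 ≈ -8242.5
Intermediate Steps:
B = -9694
B/r(-159) = -9694/((-187/(-159))) = -9694/((-187*(-1/159))) = -9694/187/159 = -9694*159/187 = -1541346/187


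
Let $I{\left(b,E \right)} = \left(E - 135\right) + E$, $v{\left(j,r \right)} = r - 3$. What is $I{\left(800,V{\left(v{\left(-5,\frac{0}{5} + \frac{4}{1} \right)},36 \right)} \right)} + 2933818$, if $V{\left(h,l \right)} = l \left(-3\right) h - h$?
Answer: $2933465$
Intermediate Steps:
$v{\left(j,r \right)} = -3 + r$ ($v{\left(j,r \right)} = r - 3 = -3 + r$)
$V{\left(h,l \right)} = - h - 3 h l$ ($V{\left(h,l \right)} = - 3 l h - h = - 3 h l - h = - h - 3 h l$)
$I{\left(b,E \right)} = -135 + 2 E$ ($I{\left(b,E \right)} = \left(-135 + E\right) + E = -135 + 2 E$)
$I{\left(800,V{\left(v{\left(-5,\frac{0}{5} + \frac{4}{1} \right)},36 \right)} \right)} + 2933818 = \left(-135 + 2 \left(- \left(-3 + \left(\frac{0}{5} + \frac{4}{1}\right)\right) \left(1 + 3 \cdot 36\right)\right)\right) + 2933818 = \left(-135 + 2 \left(- \left(-3 + \left(0 \cdot \frac{1}{5} + 4 \cdot 1\right)\right) \left(1 + 108\right)\right)\right) + 2933818 = \left(-135 + 2 \left(\left(-1\right) \left(-3 + \left(0 + 4\right)\right) 109\right)\right) + 2933818 = \left(-135 + 2 \left(\left(-1\right) \left(-3 + 4\right) 109\right)\right) + 2933818 = \left(-135 + 2 \left(\left(-1\right) 1 \cdot 109\right)\right) + 2933818 = \left(-135 + 2 \left(-109\right)\right) + 2933818 = \left(-135 - 218\right) + 2933818 = -353 + 2933818 = 2933465$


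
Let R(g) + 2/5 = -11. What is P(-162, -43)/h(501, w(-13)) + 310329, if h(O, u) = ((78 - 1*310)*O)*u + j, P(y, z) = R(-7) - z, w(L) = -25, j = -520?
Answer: 2253981592879/7263200 ≈ 3.1033e+5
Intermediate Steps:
R(g) = -57/5 (R(g) = -⅖ - 11 = -57/5)
P(y, z) = -57/5 - z
h(O, u) = -520 - 232*O*u (h(O, u) = ((78 - 1*310)*O)*u - 520 = ((78 - 310)*O)*u - 520 = (-232*O)*u - 520 = -232*O*u - 520 = -520 - 232*O*u)
P(-162, -43)/h(501, w(-13)) + 310329 = (-57/5 - 1*(-43))/(-520 - 232*501*(-25)) + 310329 = (-57/5 + 43)/(-520 + 2905800) + 310329 = (158/5)/2905280 + 310329 = (158/5)*(1/2905280) + 310329 = 79/7263200 + 310329 = 2253981592879/7263200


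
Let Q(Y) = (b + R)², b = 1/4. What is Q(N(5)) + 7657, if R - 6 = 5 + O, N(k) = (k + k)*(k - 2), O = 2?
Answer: 125321/16 ≈ 7832.6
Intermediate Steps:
N(k) = 2*k*(-2 + k) (N(k) = (2*k)*(-2 + k) = 2*k*(-2 + k))
R = 13 (R = 6 + (5 + 2) = 6 + 7 = 13)
b = ¼ ≈ 0.25000
Q(Y) = 2809/16 (Q(Y) = (¼ + 13)² = (53/4)² = 2809/16)
Q(N(5)) + 7657 = 2809/16 + 7657 = 125321/16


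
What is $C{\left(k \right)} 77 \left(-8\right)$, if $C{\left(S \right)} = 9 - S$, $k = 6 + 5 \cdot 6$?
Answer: $16632$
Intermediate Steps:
$k = 36$ ($k = 6 + 30 = 36$)
$C{\left(k \right)} 77 \left(-8\right) = \left(9 - 36\right) 77 \left(-8\right) = \left(-27\right) 77 \left(-8\right) = \left(-2079\right) \left(-8\right) = 16632$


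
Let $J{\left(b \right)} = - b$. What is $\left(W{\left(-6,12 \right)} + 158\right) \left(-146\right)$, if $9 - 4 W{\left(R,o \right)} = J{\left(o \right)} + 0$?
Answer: $- \frac{47669}{2} \approx -23835.0$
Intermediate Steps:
$W{\left(R,o \right)} = \frac{9}{4} + \frac{o}{4}$ ($W{\left(R,o \right)} = \frac{9}{4} - \frac{- o + 0}{4} = \frac{9}{4} - \frac{\left(-1\right) o}{4} = \frac{9}{4} + \frac{o}{4}$)
$\left(W{\left(-6,12 \right)} + 158\right) \left(-146\right) = \left(\left(\frac{9}{4} + \frac{1}{4} \cdot 12\right) + 158\right) \left(-146\right) = \left(\left(\frac{9}{4} + 3\right) + 158\right) \left(-146\right) = \left(\frac{21}{4} + 158\right) \left(-146\right) = \frac{653}{4} \left(-146\right) = - \frac{47669}{2}$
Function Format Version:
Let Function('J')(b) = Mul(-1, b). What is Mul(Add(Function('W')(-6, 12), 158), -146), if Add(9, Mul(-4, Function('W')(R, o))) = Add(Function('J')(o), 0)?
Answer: Rational(-47669, 2) ≈ -23835.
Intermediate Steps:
Function('W')(R, o) = Add(Rational(9, 4), Mul(Rational(1, 4), o)) (Function('W')(R, o) = Add(Rational(9, 4), Mul(Rational(-1, 4), Add(Mul(-1, o), 0))) = Add(Rational(9, 4), Mul(Rational(-1, 4), Mul(-1, o))) = Add(Rational(9, 4), Mul(Rational(1, 4), o)))
Mul(Add(Function('W')(-6, 12), 158), -146) = Mul(Add(Add(Rational(9, 4), Mul(Rational(1, 4), 12)), 158), -146) = Mul(Add(Add(Rational(9, 4), 3), 158), -146) = Mul(Add(Rational(21, 4), 158), -146) = Mul(Rational(653, 4), -146) = Rational(-47669, 2)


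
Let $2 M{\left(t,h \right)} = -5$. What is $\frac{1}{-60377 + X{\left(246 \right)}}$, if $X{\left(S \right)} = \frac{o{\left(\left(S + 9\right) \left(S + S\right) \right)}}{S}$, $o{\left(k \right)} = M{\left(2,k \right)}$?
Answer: $- \frac{492}{29705489} \approx -1.6563 \cdot 10^{-5}$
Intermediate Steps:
$M{\left(t,h \right)} = - \frac{5}{2}$ ($M{\left(t,h \right)} = \frac{1}{2} \left(-5\right) = - \frac{5}{2}$)
$o{\left(k \right)} = - \frac{5}{2}$
$X{\left(S \right)} = - \frac{5}{2 S}$
$\frac{1}{-60377 + X{\left(246 \right)}} = \frac{1}{-60377 - \frac{5}{2 \cdot 246}} = \frac{1}{-60377 - \frac{5}{492}} = \frac{1}{- \frac{29705489}{492}} = - \frac{492}{29705489}$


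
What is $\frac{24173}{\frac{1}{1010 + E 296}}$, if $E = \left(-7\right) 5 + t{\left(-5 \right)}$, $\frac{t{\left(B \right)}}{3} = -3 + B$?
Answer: $-397742542$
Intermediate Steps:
$t{\left(B \right)} = -9 + 3 B$ ($t{\left(B \right)} = 3 \left(-3 + B\right) = -9 + 3 B$)
$E = -59$ ($E = \left(-7\right) 5 + \left(-9 + 3 \left(-5\right)\right) = -35 - 24 = -59$)
$\frac{24173}{\frac{1}{1010 + E 296}} = \frac{24173}{\frac{1}{1010 - 17464}} = \frac{24173}{\frac{1}{-16454}} = \frac{24173}{- \frac{1}{16454}} = 24173 \left(-16454\right) = -397742542$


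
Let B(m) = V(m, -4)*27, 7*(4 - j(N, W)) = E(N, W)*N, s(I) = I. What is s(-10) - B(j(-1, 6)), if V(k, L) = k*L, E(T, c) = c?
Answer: 3602/7 ≈ 514.57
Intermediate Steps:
V(k, L) = L*k
j(N, W) = 4 - N*W/7 (j(N, W) = 4 - W*N/7 = 4 - N*W/7)
B(m) = -108*m (B(m) = -4*m*27 = -108*m)
s(-10) - B(j(-1, 6)) = -10 - (-108)*(4 - 1/7*(-1)*6) = -10 - (-108)*(4 + 6/7) = -10 - (-108)*34/7 = -10 - 1*(-3672/7) = -10 + 3672/7 = 3602/7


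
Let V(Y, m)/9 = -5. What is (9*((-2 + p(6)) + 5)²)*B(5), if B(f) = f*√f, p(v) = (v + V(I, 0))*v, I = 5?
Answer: 2401245*√5 ≈ 5.3693e+6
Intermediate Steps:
V(Y, m) = -45 (V(Y, m) = 9*(-5) = -45)
p(v) = v*(-45 + v) (p(v) = (v - 45)*v = (-45 + v)*v = v*(-45 + v))
B(f) = f^(3/2)
(9*((-2 + p(6)) + 5)²)*B(5) = (9*((-2 + 6*(-45 + 6)) + 5)²)*5^(3/2) = (9*((-2 + 6*(-39)) + 5)²)*(5*√5) = (9*((-2 - 234) + 5)²)*(5*√5) = (9*(-236 + 5)²)*(5*√5) = (9*(-231)²)*(5*√5) = (9*53361)*(5*√5) = 480249*(5*√5) = 2401245*√5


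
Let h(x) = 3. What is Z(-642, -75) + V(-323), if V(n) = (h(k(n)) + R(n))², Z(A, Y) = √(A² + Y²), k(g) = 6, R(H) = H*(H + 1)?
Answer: 10817872081 + 3*√46421 ≈ 1.0818e+10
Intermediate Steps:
R(H) = H*(1 + H)
V(n) = (3 + n*(1 + n))²
Z(-642, -75) + V(-323) = √((-642)² + (-75)²) + (3 - 323*(1 - 323))² = √(412164 + 5625) + (3 - 323*(-322))² = √417789 + (3 + 104006)² = 3*√46421 + 104009² = 3*√46421 + 10817872081 = 10817872081 + 3*√46421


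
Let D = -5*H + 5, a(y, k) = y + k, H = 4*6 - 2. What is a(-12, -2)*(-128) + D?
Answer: 1687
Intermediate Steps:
H = 22 (H = 24 - 2 = 22)
a(y, k) = k + y
D = -105 (D = -5*22 + 5 = -110 + 5 = -105)
a(-12, -2)*(-128) + D = (-2 - 12)*(-128) - 105 = -14*(-128) - 105 = 1792 - 105 = 1687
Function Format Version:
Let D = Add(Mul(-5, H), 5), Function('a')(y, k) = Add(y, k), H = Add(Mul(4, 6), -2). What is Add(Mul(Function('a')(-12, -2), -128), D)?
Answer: 1687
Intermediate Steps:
H = 22 (H = Add(24, -2) = 22)
Function('a')(y, k) = Add(k, y)
D = -105 (D = Add(Mul(-5, 22), 5) = Add(-110, 5) = -105)
Add(Mul(Function('a')(-12, -2), -128), D) = Add(Mul(Add(-2, -12), -128), -105) = Add(Mul(-14, -128), -105) = Add(1792, -105) = 1687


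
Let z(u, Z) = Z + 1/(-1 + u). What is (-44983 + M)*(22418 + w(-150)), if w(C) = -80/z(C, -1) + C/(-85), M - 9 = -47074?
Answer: -668936196192/323 ≈ -2.0710e+9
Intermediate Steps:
M = -47065 (M = 9 - 47074 = -47065)
w(C) = -C/85 - 80*(-1 + C)/(2 - C) (w(C) = -80*(-1 + C)/(1 - 1*(-1) - C) + C/(-85) = -80*(-1 + C)/(1 + 1 - C) + C*(-1/85) = -80*(-1 + C)/(2 - C) - C/85 = -C/85 - 80*(-1 + C)/(2 - C))
(-44983 + M)*(22418 + w(-150)) = (-44983 - 47065)*(22418 + (-6800 - 1*(-150)² + 6802*(-150))/(85*(-2 - 150))) = -92048*(22418 + (1/85)*(-6800 - 1*22500 - 1020300)/(-152)) = -92048*(22418 + (1/85)*(-1/152)*(-6800 - 22500 - 1020300)) = -92048*(22418 + (1/85)*(-1/152)*(-1049600)) = -92048*(22418 + 26240/323) = -92048*7267254/323 = -668936196192/323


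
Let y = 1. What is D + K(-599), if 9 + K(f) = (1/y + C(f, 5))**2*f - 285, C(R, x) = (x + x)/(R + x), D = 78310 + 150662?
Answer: 20120384566/88209 ≈ 2.2810e+5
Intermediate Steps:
D = 228972
C(R, x) = 2*x/(R + x) (C(R, x) = (2*x)/(R + x) = 2*x/(R + x))
K(f) = -294 + f*(1 + 10/(5 + f))**2 (K(f) = -9 + ((1/1 + 2*5/(f + 5))**2*f - 285) = -9 + ((1 + 2*5/(5 + f))**2*f - 285) = -9 + ((1 + 10/(5 + f))**2*f - 285) = -9 + (f*(1 + 10/(5 + f))**2 - 285) = -9 + (-285 + f*(1 + 10/(5 + f))**2) = -294 + f*(1 + 10/(5 + f))**2)
D + K(-599) = 228972 + (-294 - 599*(15 - 599)**2/(5 - 599)**2) = 228972 + (-294 - 599*(-584)**2/(-594)**2) = 228972 + (-294 - 599*1/352836*341056) = 228972 + (-294 - 51073136/88209) = 228972 - 77006582/88209 = 20120384566/88209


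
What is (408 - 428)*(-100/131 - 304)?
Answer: 798480/131 ≈ 6095.3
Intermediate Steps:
(408 - 428)*(-100/131 - 304) = -20*(-100*1/131 - 304) = -20*(-100/131 - 304) = -20*(-39924/131) = 798480/131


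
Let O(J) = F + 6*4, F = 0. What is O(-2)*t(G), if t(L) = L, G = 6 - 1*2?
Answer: 96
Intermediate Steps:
G = 4 (G = 6 - 2 = 4)
O(J) = 24 (O(J) = 0 + 6*4 = 0 + 24 = 24)
O(-2)*t(G) = 24*4 = 96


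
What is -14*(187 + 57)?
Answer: -3416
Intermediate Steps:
-14*(187 + 57) = -14*244 = -3416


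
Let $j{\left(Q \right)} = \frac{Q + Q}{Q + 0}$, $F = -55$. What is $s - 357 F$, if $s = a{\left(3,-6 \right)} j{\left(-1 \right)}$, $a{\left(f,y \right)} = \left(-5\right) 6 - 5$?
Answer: $19565$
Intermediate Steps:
$a{\left(f,y \right)} = -35$ ($a{\left(f,y \right)} = -30 - 5 = -35$)
$j{\left(Q \right)} = 2$ ($j{\left(Q \right)} = \frac{2 Q}{Q} = 2$)
$s = -70$ ($s = \left(-35\right) 2 = -70$)
$s - 357 F = -70 - 357 \left(-55\right) = -70 - -19635 = -70 + 19635 = 19565$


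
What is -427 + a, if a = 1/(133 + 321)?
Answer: -193857/454 ≈ -427.00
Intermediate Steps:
a = 1/454 ≈ 0.0022026
-427 + a = -427 + 1/454 = -193857/454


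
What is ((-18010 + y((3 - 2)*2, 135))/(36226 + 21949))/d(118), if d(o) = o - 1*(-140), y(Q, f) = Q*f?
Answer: -1774/1500915 ≈ -0.0011819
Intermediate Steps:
d(o) = 140 + o (d(o) = o + 140 = 140 + o)
((-18010 + y((3 - 2)*2, 135))/(36226 + 21949))/d(118) = ((-18010 + ((3 - 2)*2)*135)/(36226 + 21949))/(140 + 118) = ((-18010 + (1*2)*135)/58175)/258 = ((-18010 + 2*135)*(1/58175))*(1/258) = ((-18010 + 270)*(1/58175))*(1/258) = -17740*1/58175*(1/258) = -3548/11635*1/258 = -1774/1500915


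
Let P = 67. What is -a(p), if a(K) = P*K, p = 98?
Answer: -6566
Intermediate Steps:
a(K) = 67*K
-a(p) = -67*98 = -1*6566 = -6566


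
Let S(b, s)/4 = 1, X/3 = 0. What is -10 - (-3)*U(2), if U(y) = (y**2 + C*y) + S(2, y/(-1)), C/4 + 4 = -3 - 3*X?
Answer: -154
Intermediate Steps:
X = 0 (X = 3*0 = 0)
S(b, s) = 4 (S(b, s) = 4*1 = 4)
C = -28 (C = -16 + 4*(-3 - 3*0) = -16 + 4*(-3 + 0) = -16 + 4*(-3) = -16 - 12 = -28)
U(y) = 4 + y**2 - 28*y (U(y) = (y**2 - 28*y) + 4 = 4 + y**2 - 28*y)
-10 - (-3)*U(2) = -10 - (-3)*(4 + 2**2 - 28*2) = -10 - (-3)*(4 + 4 - 56) = -10 - (-3)*(-48) = -10 - 1*144 = -10 - 144 = -154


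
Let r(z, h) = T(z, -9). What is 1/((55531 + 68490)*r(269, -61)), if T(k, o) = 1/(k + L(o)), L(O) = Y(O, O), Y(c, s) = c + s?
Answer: 251/124021 ≈ 0.0020238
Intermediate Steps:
L(O) = 2*O (L(O) = O + O = 2*O)
T(k, o) = 1/(k + 2*o)
r(z, h) = 1/(-18 + z) (r(z, h) = 1/(z + 2*(-9)) = 1/(z - 18) = 1/(-18 + z))
1/((55531 + 68490)*r(269, -61)) = 1/((55531 + 68490)*(1/(-18 + 269))) = 1/(124021*(1/251)) = (1/124021)*251 = 251/124021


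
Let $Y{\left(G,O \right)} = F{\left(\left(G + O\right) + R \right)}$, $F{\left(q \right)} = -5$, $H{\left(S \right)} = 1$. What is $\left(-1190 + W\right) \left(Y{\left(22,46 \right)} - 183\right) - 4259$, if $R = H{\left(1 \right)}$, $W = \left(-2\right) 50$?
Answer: $238261$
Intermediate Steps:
$W = -100$
$R = 1$
$Y{\left(G,O \right)} = -5$
$\left(-1190 + W\right) \left(Y{\left(22,46 \right)} - 183\right) - 4259 = \left(-1190 - 100\right) \left(-5 - 183\right) - 4259 = \left(-1290\right) \left(-188\right) - 4259 = 242520 - 4259 = 238261$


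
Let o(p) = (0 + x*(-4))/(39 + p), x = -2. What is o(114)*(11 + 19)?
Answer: 80/51 ≈ 1.5686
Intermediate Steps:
o(p) = 8/(39 + p) (o(p) = (0 - 2*(-4))/(39 + p) = (0 + 8)/(39 + p) = 8/(39 + p))
o(114)*(11 + 19) = (8/(39 + 114))*(11 + 19) = (8/153)*30 = 80/51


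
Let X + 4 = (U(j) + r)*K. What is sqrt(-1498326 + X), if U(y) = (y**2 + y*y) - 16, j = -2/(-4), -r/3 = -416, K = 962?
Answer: I*sqrt(312665) ≈ 559.16*I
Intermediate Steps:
r = 1248 (r = -3*(-416) = 1248)
j = 1/2 (j = -2*(-1/4) = 1/2 ≈ 0.50000)
U(y) = -16 + 2*y**2 (U(y) = (y**2 + y**2) - 16 = 2*y**2 - 16 = -16 + 2*y**2)
X = 1185661 (X = -4 + ((-16 + 2*(1/2)**2) + 1248)*962 = -4 + ((-16 + 2*(1/4)) + 1248)*962 = -4 + ((-16 + 1/2) + 1248)*962 = -4 + (-31/2 + 1248)*962 = -4 + (2465/2)*962 = -4 + 1185665 = 1185661)
sqrt(-1498326 + X) = sqrt(-1498326 + 1185661) = sqrt(-312665) = I*sqrt(312665)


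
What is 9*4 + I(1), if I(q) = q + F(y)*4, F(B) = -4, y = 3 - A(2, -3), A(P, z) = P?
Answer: 21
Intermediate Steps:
y = 1 (y = 3 - 1*2 = 3 - 2 = 1)
I(q) = -16 + q (I(q) = q - 4*4 = q - 16 = -16 + q)
9*4 + I(1) = 9*4 + (-16 + 1) = 36 - 15 = 21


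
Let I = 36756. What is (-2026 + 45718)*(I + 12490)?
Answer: 2151656232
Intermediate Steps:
(-2026 + 45718)*(I + 12490) = (-2026 + 45718)*(36756 + 12490) = 43692*49246 = 2151656232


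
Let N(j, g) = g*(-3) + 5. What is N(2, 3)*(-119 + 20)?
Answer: 396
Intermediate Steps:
N(j, g) = 5 - 3*g (N(j, g) = -3*g + 5 = 5 - 3*g)
N(2, 3)*(-119 + 20) = (5 - 3*3)*(-119 + 20) = (5 - 9)*(-99) = -4*(-99) = 396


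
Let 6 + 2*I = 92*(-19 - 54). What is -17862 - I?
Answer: -14501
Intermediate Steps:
I = -3361 (I = -3 + (92*(-19 - 54))/2 = -3 + (92*(-73))/2 = -3 + (½)*(-6716) = -3 - 3358 = -3361)
-17862 - I = -17862 - 1*(-3361) = -17862 + 3361 = -14501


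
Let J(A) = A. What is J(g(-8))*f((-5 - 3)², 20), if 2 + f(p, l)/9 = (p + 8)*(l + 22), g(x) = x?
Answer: -217584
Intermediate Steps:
f(p, l) = -18 + 9*(8 + p)*(22 + l) (f(p, l) = -18 + 9*((p + 8)*(l + 22)) = -18 + 9*((8 + p)*(22 + l)) = -18 + 9*(8 + p)*(22 + l))
J(g(-8))*f((-5 - 3)², 20) = -8*(1566 + 72*20 + 198*(-5 - 3)² + 9*20*(-5 - 3)²) = -8*(1566 + 1440 + 198*(-8)² + 9*20*(-8)²) = -8*(1566 + 1440 + 198*64 + 9*20*64) = -8*(1566 + 1440 + 12672 + 11520) = -8*27198 = -217584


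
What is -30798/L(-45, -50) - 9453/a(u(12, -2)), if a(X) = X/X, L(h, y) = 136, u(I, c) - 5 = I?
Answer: -658203/68 ≈ -9679.5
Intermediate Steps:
u(I, c) = 5 + I
a(X) = 1
-30798/L(-45, -50) - 9453/a(u(12, -2)) = -30798/136 - 9453/1 = -30798*1/136 - 9453*1 = -15399/68 - 9453 = -658203/68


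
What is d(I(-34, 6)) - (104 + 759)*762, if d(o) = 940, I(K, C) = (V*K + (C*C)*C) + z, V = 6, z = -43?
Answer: -656666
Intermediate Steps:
I(K, C) = -43 + C**3 + 6*K (I(K, C) = (6*K + (C*C)*C) - 43 = (6*K + C**2*C) - 43 = (6*K + C**3) - 43 = (C**3 + 6*K) - 43 = -43 + C**3 + 6*K)
d(I(-34, 6)) - (104 + 759)*762 = 940 - (104 + 759)*762 = 940 - 863*762 = 940 - 1*657606 = 940 - 657606 = -656666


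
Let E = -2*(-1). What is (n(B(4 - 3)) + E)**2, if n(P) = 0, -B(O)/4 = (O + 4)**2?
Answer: 4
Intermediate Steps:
B(O) = -4*(4 + O)**2 (B(O) = -4*(O + 4)**2 = -4*(4 + O)**2)
E = 2
(n(B(4 - 3)) + E)**2 = (0 + 2)**2 = 2**2 = 4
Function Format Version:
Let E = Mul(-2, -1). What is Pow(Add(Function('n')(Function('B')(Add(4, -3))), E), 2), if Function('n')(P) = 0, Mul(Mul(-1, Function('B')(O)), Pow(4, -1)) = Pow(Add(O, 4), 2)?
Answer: 4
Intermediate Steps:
Function('B')(O) = Mul(-4, Pow(Add(4, O), 2)) (Function('B')(O) = Mul(-4, Pow(Add(O, 4), 2)) = Mul(-4, Pow(Add(4, O), 2)))
E = 2
Pow(Add(Function('n')(Function('B')(Add(4, -3))), E), 2) = Pow(Add(0, 2), 2) = Pow(2, 2) = 4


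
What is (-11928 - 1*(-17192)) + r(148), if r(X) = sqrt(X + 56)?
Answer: 5264 + 2*sqrt(51) ≈ 5278.3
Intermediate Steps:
r(X) = sqrt(56 + X)
(-11928 - 1*(-17192)) + r(148) = (-11928 - 1*(-17192)) + sqrt(56 + 148) = (-11928 + 17192) + sqrt(204) = 5264 + 2*sqrt(51)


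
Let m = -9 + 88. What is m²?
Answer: 6241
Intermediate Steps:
m = 79
m² = 79² = 6241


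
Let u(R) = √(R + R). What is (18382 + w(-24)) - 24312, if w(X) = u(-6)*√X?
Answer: -5930 - 12*√2 ≈ -5947.0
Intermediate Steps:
u(R) = √2*√R (u(R) = √(2*R) = √2*√R)
w(X) = 2*I*√3*√X (w(X) = (√2*√(-6))*√X = (√2*(I*√6))*√X = (2*I*√3)*√X = 2*I*√3*√X)
(18382 + w(-24)) - 24312 = (18382 + 2*I*√3*√(-24)) - 24312 = (18382 + 2*I*√3*(2*I*√6)) - 24312 = (18382 - 12*√2) - 24312 = -5930 - 12*√2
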